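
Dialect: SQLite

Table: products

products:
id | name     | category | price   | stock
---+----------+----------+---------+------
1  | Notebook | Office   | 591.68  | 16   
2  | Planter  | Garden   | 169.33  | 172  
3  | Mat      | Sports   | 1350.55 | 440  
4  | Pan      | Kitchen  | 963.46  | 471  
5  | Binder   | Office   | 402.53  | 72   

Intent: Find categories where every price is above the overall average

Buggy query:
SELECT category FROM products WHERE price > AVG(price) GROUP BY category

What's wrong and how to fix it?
Bug: WHERE evaluates per row before aggregation, so AVG() is unavailable

Fix: Compute the overall average in a scalar subquery and compare each group's MIN against it in HAVING

Corrected query:
SELECT category FROM products GROUP BY category HAVING MIN(price) > (SELECT AVG(price) FROM products)

Result:
category
--------
Kitchen 
Sports  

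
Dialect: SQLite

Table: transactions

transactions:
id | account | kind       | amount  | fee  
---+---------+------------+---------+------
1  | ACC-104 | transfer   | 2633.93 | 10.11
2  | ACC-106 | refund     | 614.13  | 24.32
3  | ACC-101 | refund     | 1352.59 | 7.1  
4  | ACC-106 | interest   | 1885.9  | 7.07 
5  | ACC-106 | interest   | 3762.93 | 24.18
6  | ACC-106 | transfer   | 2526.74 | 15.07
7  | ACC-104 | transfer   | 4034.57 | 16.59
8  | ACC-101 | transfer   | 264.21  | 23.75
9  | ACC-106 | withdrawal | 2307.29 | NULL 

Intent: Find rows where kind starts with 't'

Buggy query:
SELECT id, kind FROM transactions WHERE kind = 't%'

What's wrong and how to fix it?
Bug: Wildcards only work with LIKE; '=' treats '%' as a literal character

Fix: Use LIKE for wildcard pattern matching

Corrected query:
SELECT id, kind FROM transactions WHERE kind LIKE 't%'

Result:
id | kind    
---+---------
1  | transfer
6  | transfer
7  | transfer
8  | transfer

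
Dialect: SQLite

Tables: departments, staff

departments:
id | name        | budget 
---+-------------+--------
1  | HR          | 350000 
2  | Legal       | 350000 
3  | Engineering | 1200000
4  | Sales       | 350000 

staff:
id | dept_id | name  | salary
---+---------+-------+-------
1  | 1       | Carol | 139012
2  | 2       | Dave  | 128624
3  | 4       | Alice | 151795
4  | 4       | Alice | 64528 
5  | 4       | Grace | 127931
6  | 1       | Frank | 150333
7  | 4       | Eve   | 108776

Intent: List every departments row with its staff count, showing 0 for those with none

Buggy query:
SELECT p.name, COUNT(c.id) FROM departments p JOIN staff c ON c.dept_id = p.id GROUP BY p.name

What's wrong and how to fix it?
Bug: An inner join excludes parents with zero children

Fix: Switch to LEFT JOIN to retain unmatched parent rows

Corrected query:
SELECT p.name, COUNT(c.id) FROM departments p LEFT JOIN staff c ON c.dept_id = p.id GROUP BY p.name

Result:
name        | COUNT(c.id)
------------+------------
Engineering | 0          
HR          | 2          
Legal       | 1          
Sales       | 4          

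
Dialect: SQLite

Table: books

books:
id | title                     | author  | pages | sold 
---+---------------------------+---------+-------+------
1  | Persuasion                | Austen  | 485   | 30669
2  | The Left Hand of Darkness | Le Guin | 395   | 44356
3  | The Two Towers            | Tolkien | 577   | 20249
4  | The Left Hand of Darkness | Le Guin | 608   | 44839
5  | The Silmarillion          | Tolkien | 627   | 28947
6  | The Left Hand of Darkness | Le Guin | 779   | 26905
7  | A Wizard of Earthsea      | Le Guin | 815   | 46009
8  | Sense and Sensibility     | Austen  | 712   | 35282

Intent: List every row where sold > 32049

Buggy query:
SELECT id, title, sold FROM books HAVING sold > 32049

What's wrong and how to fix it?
Bug: HAVING filters the output of aggregation, but this query has no GROUP BY and no aggregate functions, so SQLite rejects it (HAVING clause on a non-aggregate query); the condition here is per row

Fix: Replace HAVING with WHERE since the condition applies to individual rows

Corrected query:
SELECT id, title, sold FROM books WHERE sold > 32049

Result:
id | title                     | sold 
---+---------------------------+------
2  | The Left Hand of Darkness | 44356
4  | The Left Hand of Darkness | 44839
7  | A Wizard of Earthsea      | 46009
8  | Sense and Sensibility     | 35282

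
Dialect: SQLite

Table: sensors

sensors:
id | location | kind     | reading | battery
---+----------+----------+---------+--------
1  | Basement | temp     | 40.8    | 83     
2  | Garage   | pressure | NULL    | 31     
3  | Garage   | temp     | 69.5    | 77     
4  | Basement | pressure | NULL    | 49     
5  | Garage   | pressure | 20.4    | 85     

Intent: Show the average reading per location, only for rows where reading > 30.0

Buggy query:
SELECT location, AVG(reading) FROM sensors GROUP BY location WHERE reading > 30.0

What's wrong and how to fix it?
Bug: WHERE cannot follow GROUP BY

Fix: Place WHERE between FROM and GROUP BY

Corrected query:
SELECT location, AVG(reading) FROM sensors WHERE reading > 30.0 GROUP BY location

Result:
location | AVG(reading)
---------+-------------
Basement | 40.8        
Garage   | 69.5        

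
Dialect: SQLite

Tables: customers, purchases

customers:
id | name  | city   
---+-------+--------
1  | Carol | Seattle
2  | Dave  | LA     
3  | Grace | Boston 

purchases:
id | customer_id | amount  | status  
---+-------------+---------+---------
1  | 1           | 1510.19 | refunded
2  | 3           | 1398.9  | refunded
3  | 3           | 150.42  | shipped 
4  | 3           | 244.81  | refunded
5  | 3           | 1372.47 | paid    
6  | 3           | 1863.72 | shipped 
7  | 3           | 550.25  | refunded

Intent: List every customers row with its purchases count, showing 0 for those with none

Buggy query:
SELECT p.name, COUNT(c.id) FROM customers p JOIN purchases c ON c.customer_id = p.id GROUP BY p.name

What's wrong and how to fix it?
Bug: An inner join excludes parents with zero children

Fix: Use LEFT JOIN so parents without children still appear (COUNT(c.id) gives 0)

Corrected query:
SELECT p.name, COUNT(c.id) FROM customers p LEFT JOIN purchases c ON c.customer_id = p.id GROUP BY p.name

Result:
name  | COUNT(c.id)
------+------------
Carol | 1          
Dave  | 0          
Grace | 6          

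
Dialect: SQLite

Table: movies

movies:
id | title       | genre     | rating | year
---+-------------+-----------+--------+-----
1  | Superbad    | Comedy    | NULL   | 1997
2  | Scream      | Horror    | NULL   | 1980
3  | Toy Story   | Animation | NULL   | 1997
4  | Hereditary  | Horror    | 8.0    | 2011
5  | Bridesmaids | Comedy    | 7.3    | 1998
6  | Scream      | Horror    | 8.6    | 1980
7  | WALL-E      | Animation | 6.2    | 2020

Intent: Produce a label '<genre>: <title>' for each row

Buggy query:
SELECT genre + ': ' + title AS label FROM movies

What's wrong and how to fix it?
Bug: '+' is numeric addition; on text columns SQLite converts them to 0 instead of concatenating

Fix: Use the || operator for string concatenation

Corrected query:
SELECT genre || ': ' || title AS label FROM movies

Result:
label               
--------------------
Comedy: Superbad    
Horror: Scream      
Animation: Toy Story
Horror: Hereditary  
Comedy: Bridesmaids 
Horror: Scream      
Animation: WALL-E   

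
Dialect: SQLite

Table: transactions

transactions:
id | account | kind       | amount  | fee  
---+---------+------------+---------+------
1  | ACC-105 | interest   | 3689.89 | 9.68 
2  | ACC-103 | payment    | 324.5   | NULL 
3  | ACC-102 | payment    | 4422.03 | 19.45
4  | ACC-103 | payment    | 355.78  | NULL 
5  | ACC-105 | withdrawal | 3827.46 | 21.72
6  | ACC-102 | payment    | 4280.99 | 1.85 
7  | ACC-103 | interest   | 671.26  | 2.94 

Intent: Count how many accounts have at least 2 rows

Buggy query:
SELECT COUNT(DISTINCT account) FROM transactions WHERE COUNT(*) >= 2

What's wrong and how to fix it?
Bug: WHERE filters individual rows, not groups, so a group-level COUNT is invalid there

Fix: Group first with HAVING COUNT(*) >= 2, then COUNT the resulting groups

Corrected query:
SELECT COUNT(*) FROM (SELECT account FROM transactions GROUP BY account HAVING COUNT(*) >= 2)

Result:
COUNT(*)
--------
3       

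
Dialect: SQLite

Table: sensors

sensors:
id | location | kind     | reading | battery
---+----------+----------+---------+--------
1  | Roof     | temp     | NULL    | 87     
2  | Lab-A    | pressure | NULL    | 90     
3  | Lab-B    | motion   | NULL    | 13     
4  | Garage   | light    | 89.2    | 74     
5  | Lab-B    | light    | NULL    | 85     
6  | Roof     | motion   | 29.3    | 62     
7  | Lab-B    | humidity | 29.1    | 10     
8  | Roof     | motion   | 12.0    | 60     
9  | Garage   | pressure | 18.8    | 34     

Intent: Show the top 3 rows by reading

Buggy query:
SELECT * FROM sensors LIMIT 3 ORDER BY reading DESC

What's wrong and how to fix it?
Bug: ORDER BY cannot follow LIMIT; LIMIT is the final clause

Fix: Sort with ORDER BY, then apply LIMIT

Corrected query:
SELECT * FROM sensors ORDER BY reading DESC LIMIT 3

Result:
id | location | kind     | reading | battery
---+----------+----------+---------+--------
4  | Garage   | light    | 89.2    | 74     
6  | Roof     | motion   | 29.3    | 62     
7  | Lab-B    | humidity | 29.1    | 10     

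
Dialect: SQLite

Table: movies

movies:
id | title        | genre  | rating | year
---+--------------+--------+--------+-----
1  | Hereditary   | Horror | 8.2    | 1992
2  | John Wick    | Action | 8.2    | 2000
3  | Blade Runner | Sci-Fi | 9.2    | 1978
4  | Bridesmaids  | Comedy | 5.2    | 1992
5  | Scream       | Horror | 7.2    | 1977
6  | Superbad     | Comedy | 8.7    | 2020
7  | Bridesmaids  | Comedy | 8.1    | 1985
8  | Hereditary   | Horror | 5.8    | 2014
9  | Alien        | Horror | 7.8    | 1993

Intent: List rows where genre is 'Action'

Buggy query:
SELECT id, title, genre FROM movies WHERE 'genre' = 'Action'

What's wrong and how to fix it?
Bug: 'genre' in single quotes is a string literal, not the column; the comparison is literal-vs-literal and never true

Fix: Reference the column as genre without single quotes

Corrected query:
SELECT id, title, genre FROM movies WHERE genre = 'Action'

Result:
id | title     | genre 
---+-----------+-------
2  | John Wick | Action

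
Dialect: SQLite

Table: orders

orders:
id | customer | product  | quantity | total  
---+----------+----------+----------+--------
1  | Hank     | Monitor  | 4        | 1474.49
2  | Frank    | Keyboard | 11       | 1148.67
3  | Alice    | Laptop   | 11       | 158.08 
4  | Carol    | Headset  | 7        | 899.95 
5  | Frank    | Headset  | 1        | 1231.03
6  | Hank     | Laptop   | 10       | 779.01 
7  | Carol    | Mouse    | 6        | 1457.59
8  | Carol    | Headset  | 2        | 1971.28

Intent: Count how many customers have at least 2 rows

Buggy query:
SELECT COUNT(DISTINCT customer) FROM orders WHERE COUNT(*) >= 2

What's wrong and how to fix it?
Bug: WHERE filters individual rows, not groups, so a group-level COUNT is invalid there

Fix: Use a subquery that GROUPs and filters with HAVING, then count its rows

Corrected query:
SELECT COUNT(*) FROM (SELECT customer FROM orders GROUP BY customer HAVING COUNT(*) >= 2)

Result:
COUNT(*)
--------
3       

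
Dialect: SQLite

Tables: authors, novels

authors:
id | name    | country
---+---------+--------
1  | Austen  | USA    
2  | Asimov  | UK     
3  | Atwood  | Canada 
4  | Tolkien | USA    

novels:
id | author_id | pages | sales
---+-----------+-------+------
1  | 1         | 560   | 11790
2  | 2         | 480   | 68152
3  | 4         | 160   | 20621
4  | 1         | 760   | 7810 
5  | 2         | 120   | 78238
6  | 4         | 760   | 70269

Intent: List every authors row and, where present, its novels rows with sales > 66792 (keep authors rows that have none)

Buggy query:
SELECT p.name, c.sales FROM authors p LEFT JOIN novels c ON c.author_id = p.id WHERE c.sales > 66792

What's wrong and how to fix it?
Bug: A WHERE condition on the right-hand table after LEFT JOIN drops unmatched parents

Fix: Move the right-table condition into the ON clause so unmatched parents are kept

Corrected query:
SELECT p.name, c.sales FROM authors p LEFT JOIN novels c ON c.author_id = p.id AND c.sales > 66792

Result:
name    | sales
--------+------
Austen  | NULL 
Asimov  | 68152
Asimov  | 78238
Atwood  | NULL 
Tolkien | 70269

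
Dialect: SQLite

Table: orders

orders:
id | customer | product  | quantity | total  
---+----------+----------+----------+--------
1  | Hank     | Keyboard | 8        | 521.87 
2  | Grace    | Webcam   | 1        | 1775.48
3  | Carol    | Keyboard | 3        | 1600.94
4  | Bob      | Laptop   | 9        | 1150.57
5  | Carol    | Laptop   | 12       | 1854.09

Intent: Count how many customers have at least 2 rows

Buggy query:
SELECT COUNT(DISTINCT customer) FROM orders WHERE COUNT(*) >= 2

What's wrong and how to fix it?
Bug: WHERE filters individual rows, not groups, so a group-level COUNT is invalid there

Fix: Use a subquery that GROUPs and filters with HAVING, then count its rows

Corrected query:
SELECT COUNT(*) FROM (SELECT customer FROM orders GROUP BY customer HAVING COUNT(*) >= 2)

Result:
COUNT(*)
--------
1       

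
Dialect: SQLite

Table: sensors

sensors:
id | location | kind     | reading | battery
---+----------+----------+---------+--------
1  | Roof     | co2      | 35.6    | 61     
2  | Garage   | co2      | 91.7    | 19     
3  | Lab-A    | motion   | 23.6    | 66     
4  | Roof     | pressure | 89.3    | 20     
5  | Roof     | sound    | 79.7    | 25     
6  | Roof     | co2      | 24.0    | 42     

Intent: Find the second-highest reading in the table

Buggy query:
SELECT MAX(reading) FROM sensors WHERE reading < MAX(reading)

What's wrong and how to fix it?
Bug: The inner MAX is an aggregate inside WHERE, which is not allowed

Fix: Compute the overall MAX in a subquery, then take MAX of rows below it

Corrected query:
SELECT MAX(reading) FROM sensors WHERE reading < (SELECT MAX(reading) FROM sensors)

Result:
MAX(reading)
------------
89.3        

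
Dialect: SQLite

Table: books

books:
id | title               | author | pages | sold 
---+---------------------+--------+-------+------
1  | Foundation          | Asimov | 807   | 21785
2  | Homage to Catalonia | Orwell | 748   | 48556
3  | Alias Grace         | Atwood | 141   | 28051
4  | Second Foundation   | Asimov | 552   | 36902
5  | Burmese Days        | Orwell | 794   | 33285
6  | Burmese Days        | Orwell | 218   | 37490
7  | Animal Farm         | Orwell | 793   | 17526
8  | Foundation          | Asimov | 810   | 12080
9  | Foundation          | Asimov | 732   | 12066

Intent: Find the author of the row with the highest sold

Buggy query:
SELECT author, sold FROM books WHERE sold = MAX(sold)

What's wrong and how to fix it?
Bug: MAX(sold) is an aggregate and cannot be used directly in WHERE

Fix: Wrap MAX in a scalar subquery so WHERE compares against a single value

Corrected query:
SELECT author, sold FROM books WHERE sold = (SELECT MAX(sold) FROM books)

Result:
author | sold 
-------+------
Orwell | 48556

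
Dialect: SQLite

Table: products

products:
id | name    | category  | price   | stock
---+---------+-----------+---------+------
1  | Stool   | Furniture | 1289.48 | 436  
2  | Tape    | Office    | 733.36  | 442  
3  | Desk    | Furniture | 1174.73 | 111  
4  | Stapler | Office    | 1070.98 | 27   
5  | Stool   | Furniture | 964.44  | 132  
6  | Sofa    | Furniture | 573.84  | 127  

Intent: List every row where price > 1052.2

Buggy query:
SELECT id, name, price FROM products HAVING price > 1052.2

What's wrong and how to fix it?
Bug: This is a non-aggregate query (no GROUP BY, no aggregates), so in SQLite the HAVING clause is invalid here; a row-level condition belongs in WHERE

Fix: Use WHERE for row-level filtering

Corrected query:
SELECT id, name, price FROM products WHERE price > 1052.2

Result:
id | name    | price  
---+---------+--------
1  | Stool   | 1289.48
3  | Desk    | 1174.73
4  | Stapler | 1070.98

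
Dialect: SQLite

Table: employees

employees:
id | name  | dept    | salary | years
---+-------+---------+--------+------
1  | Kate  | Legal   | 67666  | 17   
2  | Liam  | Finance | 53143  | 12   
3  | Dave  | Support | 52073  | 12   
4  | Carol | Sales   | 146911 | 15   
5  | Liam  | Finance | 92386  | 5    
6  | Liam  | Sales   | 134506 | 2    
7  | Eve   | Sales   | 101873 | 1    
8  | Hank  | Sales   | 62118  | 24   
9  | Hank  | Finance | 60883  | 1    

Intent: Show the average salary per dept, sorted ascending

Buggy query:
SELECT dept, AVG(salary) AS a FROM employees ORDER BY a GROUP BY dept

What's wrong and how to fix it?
Bug: GROUP BY must precede ORDER BY

Fix: Reorder: SELECT … FROM … GROUP BY … ORDER BY …

Corrected query:
SELECT dept, AVG(salary) AS a FROM employees GROUP BY dept ORDER BY a

Result:
dept    | a     
--------+-------
Support | 52073 
Legal   | 67666 
Finance | 68804 
Sales   | 111352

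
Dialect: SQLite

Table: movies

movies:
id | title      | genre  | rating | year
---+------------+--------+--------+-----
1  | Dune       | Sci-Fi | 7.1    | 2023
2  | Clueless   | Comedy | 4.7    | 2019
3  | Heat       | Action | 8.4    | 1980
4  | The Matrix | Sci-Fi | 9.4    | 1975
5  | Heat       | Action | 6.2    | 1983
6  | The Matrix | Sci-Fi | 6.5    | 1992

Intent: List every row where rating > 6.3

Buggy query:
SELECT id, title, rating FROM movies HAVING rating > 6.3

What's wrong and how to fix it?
Bug: HAVING filters the output of aggregation, but this query has no GROUP BY and no aggregate functions, so SQLite rejects it (HAVING clause on a non-aggregate query); the condition here is per row

Fix: Replace HAVING with WHERE since the condition applies to individual rows

Corrected query:
SELECT id, title, rating FROM movies WHERE rating > 6.3

Result:
id | title      | rating
---+------------+-------
1  | Dune       | 7.1   
3  | Heat       | 8.4   
4  | The Matrix | 9.4   
6  | The Matrix | 6.5   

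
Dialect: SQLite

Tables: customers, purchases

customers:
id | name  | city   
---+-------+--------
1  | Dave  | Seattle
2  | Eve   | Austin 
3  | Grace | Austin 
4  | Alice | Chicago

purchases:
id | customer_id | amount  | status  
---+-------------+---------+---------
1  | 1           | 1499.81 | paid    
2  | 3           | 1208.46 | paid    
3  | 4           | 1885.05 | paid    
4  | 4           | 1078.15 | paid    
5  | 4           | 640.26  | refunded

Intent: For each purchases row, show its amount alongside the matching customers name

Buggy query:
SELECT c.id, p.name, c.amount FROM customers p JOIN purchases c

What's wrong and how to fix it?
Bug: Missing join condition: each purchases row is matched to all customers rows instead of just its own

Fix: Add ON c.customer_id = p.id to the JOIN

Corrected query:
SELECT c.id, p.name, c.amount FROM customers p JOIN purchases c ON c.customer_id = p.id

Result:
id | name  | amount 
---+-------+--------
1  | Dave  | 1499.81
2  | Grace | 1208.46
3  | Alice | 1885.05
4  | Alice | 1078.15
5  | Alice | 640.26 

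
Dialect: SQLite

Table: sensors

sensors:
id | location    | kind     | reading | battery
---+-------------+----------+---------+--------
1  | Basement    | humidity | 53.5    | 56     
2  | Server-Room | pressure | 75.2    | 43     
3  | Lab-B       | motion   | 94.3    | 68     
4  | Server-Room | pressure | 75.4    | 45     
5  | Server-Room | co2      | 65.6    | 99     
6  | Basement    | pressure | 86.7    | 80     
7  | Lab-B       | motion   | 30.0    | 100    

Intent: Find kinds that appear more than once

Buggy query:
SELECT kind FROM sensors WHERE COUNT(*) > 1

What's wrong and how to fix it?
Bug: WHERE can't reference COUNT(*); aggregates are computed after WHERE

Fix: Group first, then use HAVING for the count condition

Corrected query:
SELECT kind FROM sensors GROUP BY kind HAVING COUNT(*) > 1

Result:
kind    
--------
motion  
pressure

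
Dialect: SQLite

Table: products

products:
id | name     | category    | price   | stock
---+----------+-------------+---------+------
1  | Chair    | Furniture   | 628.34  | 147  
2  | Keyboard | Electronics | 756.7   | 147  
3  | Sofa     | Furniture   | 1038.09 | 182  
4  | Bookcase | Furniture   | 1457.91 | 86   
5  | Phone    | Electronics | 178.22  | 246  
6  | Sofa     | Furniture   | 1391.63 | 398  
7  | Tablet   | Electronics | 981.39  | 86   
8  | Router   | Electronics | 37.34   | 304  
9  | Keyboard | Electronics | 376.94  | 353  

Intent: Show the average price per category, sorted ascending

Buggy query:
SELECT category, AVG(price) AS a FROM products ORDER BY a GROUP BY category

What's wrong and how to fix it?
Bug: GROUP BY must precede ORDER BY

Fix: Move ORDER BY to the end, after GROUP BY

Corrected query:
SELECT category, AVG(price) AS a FROM products GROUP BY category ORDER BY a

Result:
category    | a        
------------+----------
Electronics | 466.118  
Furniture   | 1128.9925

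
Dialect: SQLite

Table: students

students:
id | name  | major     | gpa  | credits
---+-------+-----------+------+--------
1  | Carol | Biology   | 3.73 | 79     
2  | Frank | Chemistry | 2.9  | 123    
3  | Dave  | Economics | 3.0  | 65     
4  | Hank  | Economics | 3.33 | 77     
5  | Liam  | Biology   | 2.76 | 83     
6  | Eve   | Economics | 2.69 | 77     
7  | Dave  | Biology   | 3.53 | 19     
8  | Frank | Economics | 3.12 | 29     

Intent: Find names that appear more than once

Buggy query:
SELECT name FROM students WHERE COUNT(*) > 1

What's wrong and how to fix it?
Bug: COUNT(*) is an aggregate and cannot be used in WHERE

Fix: GROUP BY name, then filter groups with HAVING COUNT(*) > 1

Corrected query:
SELECT name FROM students GROUP BY name HAVING COUNT(*) > 1

Result:
name 
-----
Dave 
Frank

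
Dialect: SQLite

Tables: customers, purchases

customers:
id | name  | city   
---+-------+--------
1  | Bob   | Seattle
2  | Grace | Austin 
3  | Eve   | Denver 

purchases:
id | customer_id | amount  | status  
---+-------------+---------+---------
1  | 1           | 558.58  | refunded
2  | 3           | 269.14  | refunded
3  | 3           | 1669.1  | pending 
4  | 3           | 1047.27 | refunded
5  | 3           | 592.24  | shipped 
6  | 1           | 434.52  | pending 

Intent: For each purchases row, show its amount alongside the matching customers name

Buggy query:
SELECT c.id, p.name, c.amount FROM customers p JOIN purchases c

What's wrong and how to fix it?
Bug: JOIN with no ON clause produces a cartesian product; every purchases row pairs with every customers row

Fix: Add ON c.customer_id = p.id to the JOIN

Corrected query:
SELECT c.id, p.name, c.amount FROM customers p JOIN purchases c ON c.customer_id = p.id

Result:
id | name | amount 
---+------+--------
1  | Bob  | 558.58 
2  | Eve  | 269.14 
3  | Eve  | 1669.1 
4  | Eve  | 1047.27
5  | Eve  | 592.24 
6  | Bob  | 434.52 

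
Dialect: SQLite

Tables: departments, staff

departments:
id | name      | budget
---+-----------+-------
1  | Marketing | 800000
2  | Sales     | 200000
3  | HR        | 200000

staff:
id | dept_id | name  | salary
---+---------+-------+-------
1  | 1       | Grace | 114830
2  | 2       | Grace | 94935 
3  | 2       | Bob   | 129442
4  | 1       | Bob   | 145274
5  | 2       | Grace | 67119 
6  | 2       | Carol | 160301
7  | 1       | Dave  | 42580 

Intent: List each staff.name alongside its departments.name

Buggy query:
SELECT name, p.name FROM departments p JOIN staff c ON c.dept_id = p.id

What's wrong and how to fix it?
Bug: 'name' exists in both joined tables, so the database can't tell which one is meant

Fix: Prefix ambiguous columns with the table alias

Corrected query:
SELECT c.name, p.name FROM departments p JOIN staff c ON c.dept_id = p.id

Result:
name  | name     
------+----------
Grace | Marketing
Grace | Sales    
Bob   | Sales    
Bob   | Marketing
Grace | Sales    
Carol | Sales    
Dave  | Marketing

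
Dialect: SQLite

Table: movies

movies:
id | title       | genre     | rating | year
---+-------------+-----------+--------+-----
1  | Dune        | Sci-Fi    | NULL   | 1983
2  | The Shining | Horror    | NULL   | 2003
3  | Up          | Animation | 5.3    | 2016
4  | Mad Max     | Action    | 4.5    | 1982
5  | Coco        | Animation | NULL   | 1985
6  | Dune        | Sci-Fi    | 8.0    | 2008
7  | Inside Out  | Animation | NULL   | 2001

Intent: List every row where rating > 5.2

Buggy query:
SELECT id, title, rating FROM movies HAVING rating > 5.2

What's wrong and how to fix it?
Bug: HAVING filters the output of aggregation, but this query has no GROUP BY and no aggregate functions, so SQLite rejects it (HAVING clause on a non-aggregate query); the condition here is per row

Fix: Use WHERE for row-level filtering

Corrected query:
SELECT id, title, rating FROM movies WHERE rating > 5.2

Result:
id | title | rating
---+-------+-------
3  | Up    | 5.3   
6  | Dune  | 8     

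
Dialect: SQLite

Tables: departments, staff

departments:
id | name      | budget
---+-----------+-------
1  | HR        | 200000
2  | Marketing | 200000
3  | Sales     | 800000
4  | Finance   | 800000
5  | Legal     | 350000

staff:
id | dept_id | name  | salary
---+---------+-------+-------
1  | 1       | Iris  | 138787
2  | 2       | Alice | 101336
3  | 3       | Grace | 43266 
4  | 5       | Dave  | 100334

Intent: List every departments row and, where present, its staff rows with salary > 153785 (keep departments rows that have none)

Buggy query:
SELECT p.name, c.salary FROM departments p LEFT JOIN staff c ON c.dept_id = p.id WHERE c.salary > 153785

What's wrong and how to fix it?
Bug: A WHERE condition on the right-hand table after LEFT JOIN drops unmatched parents

Fix: Put 'c.salary > 153785' in the JOIN's ON clause instead of WHERE

Corrected query:
SELECT p.name, c.salary FROM departments p LEFT JOIN staff c ON c.dept_id = p.id AND c.salary > 153785

Result:
name      | salary
----------+-------
HR        | NULL  
Marketing | NULL  
Sales     | NULL  
Finance   | NULL  
Legal     | NULL  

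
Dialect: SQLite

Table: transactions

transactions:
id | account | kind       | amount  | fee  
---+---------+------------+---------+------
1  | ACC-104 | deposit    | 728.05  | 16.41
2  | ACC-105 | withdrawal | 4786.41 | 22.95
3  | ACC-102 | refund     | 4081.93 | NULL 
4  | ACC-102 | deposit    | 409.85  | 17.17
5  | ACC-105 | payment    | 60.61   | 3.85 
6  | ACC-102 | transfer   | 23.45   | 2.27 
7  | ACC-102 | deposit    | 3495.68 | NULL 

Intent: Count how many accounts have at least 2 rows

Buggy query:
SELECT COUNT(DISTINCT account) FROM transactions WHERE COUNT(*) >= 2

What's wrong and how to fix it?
Bug: COUNT(*) cannot appear in WHERE; the per-group count doesn't exist yet

Fix: Group first with HAVING COUNT(*) >= 2, then COUNT the resulting groups

Corrected query:
SELECT COUNT(*) FROM (SELECT account FROM transactions GROUP BY account HAVING COUNT(*) >= 2)

Result:
COUNT(*)
--------
2       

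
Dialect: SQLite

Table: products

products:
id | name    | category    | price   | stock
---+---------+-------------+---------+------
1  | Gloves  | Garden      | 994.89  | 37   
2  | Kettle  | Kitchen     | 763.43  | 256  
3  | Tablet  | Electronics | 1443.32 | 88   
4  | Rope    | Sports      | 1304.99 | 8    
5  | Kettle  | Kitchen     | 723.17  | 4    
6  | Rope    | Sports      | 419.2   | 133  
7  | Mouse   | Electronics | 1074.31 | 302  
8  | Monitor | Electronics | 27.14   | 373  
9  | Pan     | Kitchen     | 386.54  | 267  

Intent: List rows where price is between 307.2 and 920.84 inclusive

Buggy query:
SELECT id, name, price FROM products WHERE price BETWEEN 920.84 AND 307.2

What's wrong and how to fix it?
Bug: BETWEEN expects the lower bound first; with 920.84 AND 307.2 the range is empty

Fix: Swap the bounds so the smaller value comes first

Corrected query:
SELECT id, name, price FROM products WHERE price BETWEEN 307.2 AND 920.84

Result:
id | name   | price 
---+--------+-------
2  | Kettle | 763.43
5  | Kettle | 723.17
6  | Rope   | 419.2 
9  | Pan    | 386.54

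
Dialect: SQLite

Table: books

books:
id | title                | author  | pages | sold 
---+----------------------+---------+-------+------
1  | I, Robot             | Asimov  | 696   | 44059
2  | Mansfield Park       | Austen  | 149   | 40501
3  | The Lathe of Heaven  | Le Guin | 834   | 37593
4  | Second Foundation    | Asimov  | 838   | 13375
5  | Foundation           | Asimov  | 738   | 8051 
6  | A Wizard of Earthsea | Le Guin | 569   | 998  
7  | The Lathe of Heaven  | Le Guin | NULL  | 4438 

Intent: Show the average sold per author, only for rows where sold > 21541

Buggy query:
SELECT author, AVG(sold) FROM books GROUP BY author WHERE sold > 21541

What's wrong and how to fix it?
Bug: WHERE cannot follow GROUP BY

Fix: Place WHERE between FROM and GROUP BY

Corrected query:
SELECT author, AVG(sold) FROM books WHERE sold > 21541 GROUP BY author

Result:
author  | AVG(sold)
--------+----------
Asimov  | 44059    
Austen  | 40501    
Le Guin | 37593    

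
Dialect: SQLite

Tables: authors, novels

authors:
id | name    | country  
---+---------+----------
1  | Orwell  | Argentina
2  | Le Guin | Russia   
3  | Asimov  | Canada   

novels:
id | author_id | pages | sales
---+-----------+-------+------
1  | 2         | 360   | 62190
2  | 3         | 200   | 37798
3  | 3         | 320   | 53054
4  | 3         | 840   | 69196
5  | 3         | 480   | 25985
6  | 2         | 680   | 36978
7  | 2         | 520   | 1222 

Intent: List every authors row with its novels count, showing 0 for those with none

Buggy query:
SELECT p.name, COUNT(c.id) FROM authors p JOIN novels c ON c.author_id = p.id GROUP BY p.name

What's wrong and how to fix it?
Bug: INNER JOIN drops authors rows that have no matching novels rows

Fix: Switch to LEFT JOIN to retain unmatched parent rows

Corrected query:
SELECT p.name, COUNT(c.id) FROM authors p LEFT JOIN novels c ON c.author_id = p.id GROUP BY p.name

Result:
name    | COUNT(c.id)
--------+------------
Asimov  | 4          
Le Guin | 3          
Orwell  | 0          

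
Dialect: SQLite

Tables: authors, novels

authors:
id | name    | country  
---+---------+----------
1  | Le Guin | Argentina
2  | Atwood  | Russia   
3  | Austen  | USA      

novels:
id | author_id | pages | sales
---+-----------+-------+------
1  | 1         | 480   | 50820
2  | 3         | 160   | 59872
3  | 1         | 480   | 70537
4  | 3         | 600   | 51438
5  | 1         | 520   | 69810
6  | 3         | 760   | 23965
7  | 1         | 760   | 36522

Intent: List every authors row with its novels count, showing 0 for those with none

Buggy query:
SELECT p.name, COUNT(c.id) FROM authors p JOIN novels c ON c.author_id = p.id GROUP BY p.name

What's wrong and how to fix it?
Bug: An inner join excludes parents with zero children

Fix: Use LEFT JOIN so parents without children still appear (COUNT(c.id) gives 0)

Corrected query:
SELECT p.name, COUNT(c.id) FROM authors p LEFT JOIN novels c ON c.author_id = p.id GROUP BY p.name

Result:
name    | COUNT(c.id)
--------+------------
Atwood  | 0          
Austen  | 3          
Le Guin | 4          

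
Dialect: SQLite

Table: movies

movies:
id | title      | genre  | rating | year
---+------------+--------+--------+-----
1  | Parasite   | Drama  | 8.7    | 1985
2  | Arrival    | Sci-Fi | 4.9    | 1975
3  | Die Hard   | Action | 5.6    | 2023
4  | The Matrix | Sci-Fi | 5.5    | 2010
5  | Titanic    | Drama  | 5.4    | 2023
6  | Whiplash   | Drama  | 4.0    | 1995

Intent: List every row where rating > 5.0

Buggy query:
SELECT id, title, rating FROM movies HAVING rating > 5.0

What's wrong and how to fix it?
Bug: This is a non-aggregate query (no GROUP BY, no aggregates), so in SQLite the HAVING clause is invalid here; a row-level condition belongs in WHERE

Fix: Replace HAVING with WHERE since the condition applies to individual rows

Corrected query:
SELECT id, title, rating FROM movies WHERE rating > 5.0

Result:
id | title      | rating
---+------------+-------
1  | Parasite   | 8.7   
3  | Die Hard   | 5.6   
4  | The Matrix | 5.5   
5  | Titanic    | 5.4   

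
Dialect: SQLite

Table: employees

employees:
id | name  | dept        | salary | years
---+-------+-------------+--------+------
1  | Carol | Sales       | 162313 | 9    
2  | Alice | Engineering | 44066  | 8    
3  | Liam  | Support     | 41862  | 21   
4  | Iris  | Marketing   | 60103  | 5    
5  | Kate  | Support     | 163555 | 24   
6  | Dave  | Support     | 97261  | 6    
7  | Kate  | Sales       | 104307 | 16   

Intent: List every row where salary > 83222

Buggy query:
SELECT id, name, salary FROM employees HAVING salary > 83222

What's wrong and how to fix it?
Bug: HAVING filters the output of aggregation, but this query has no GROUP BY and no aggregate functions, so SQLite rejects it (HAVING clause on a non-aggregate query); the condition here is per row

Fix: Use WHERE for row-level filtering

Corrected query:
SELECT id, name, salary FROM employees WHERE salary > 83222

Result:
id | name  | salary
---+-------+-------
1  | Carol | 162313
5  | Kate  | 163555
6  | Dave  | 97261 
7  | Kate  | 104307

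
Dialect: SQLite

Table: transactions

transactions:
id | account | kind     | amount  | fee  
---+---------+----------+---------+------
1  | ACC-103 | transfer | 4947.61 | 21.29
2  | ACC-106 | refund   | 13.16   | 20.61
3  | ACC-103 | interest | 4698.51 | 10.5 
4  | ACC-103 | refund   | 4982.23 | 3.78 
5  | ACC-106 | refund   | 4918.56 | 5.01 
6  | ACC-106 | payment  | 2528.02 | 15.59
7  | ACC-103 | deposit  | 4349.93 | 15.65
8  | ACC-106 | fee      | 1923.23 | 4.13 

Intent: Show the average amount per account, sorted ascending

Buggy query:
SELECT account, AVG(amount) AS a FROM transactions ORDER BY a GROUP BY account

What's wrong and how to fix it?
Bug: ORDER BY appears before GROUP BY; SQL clause order requires GROUP BY first

Fix: Reorder: SELECT … FROM … GROUP BY … ORDER BY …

Corrected query:
SELECT account, AVG(amount) AS a FROM transactions GROUP BY account ORDER BY a

Result:
account | a        
--------+----------
ACC-106 | 2345.7425
ACC-103 | 4744.57  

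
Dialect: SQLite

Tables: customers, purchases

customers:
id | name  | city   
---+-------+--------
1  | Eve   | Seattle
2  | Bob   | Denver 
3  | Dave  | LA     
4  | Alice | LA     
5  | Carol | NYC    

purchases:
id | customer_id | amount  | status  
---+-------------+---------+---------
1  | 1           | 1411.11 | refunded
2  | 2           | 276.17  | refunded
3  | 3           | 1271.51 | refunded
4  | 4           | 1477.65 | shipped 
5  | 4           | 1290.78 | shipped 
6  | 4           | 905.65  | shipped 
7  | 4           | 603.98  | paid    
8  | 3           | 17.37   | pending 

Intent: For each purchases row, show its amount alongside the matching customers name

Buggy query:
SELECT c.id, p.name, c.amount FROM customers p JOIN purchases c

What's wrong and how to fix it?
Bug: JOIN with no ON clause produces a cartesian product; every purchases row pairs with every customers row

Fix: Add ON c.customer_id = p.id to the JOIN

Corrected query:
SELECT c.id, p.name, c.amount FROM customers p JOIN purchases c ON c.customer_id = p.id

Result:
id | name  | amount 
---+-------+--------
1  | Eve   | 1411.11
2  | Bob   | 276.17 
3  | Dave  | 1271.51
4  | Alice | 1477.65
5  | Alice | 1290.78
6  | Alice | 905.65 
7  | Alice | 603.98 
8  | Dave  | 17.37  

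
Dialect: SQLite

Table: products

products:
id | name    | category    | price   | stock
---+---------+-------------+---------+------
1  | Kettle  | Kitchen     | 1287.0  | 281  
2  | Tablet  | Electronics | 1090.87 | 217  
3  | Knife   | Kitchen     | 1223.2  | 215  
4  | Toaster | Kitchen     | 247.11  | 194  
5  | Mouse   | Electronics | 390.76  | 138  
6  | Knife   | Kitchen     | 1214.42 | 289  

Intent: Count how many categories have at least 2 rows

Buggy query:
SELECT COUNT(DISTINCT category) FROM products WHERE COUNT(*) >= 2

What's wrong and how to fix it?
Bug: WHERE filters individual rows, not groups, so a group-level COUNT is invalid there

Fix: Use a subquery that GROUPs and filters with HAVING, then count its rows

Corrected query:
SELECT COUNT(*) FROM (SELECT category FROM products GROUP BY category HAVING COUNT(*) >= 2)

Result:
COUNT(*)
--------
2       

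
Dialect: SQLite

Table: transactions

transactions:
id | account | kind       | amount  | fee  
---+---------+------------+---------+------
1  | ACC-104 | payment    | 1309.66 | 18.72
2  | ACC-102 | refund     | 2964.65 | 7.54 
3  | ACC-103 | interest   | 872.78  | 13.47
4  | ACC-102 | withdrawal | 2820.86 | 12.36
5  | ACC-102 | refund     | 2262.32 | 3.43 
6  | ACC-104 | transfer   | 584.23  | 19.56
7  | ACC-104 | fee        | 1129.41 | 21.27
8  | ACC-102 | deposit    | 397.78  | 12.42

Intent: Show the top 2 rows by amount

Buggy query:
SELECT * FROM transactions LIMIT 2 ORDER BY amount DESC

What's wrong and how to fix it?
Bug: LIMIT must come after ORDER BY

Fix: Swap the clauses: ORDER BY first, then LIMIT

Corrected query:
SELECT * FROM transactions ORDER BY amount DESC LIMIT 2

Result:
id | account | kind       | amount  | fee  
---+---------+------------+---------+------
2  | ACC-102 | refund     | 2964.65 | 7.54 
4  | ACC-102 | withdrawal | 2820.86 | 12.36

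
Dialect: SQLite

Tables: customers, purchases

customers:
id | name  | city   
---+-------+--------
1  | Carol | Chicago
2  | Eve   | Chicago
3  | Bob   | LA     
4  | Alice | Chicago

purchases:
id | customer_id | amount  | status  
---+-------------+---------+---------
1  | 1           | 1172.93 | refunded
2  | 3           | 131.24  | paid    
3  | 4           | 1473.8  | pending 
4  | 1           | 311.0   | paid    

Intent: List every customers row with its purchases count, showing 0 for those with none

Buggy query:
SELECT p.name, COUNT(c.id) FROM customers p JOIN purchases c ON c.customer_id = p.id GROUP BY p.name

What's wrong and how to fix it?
Bug: An inner join excludes parents with zero children

Fix: Switch to LEFT JOIN to retain unmatched parent rows

Corrected query:
SELECT p.name, COUNT(c.id) FROM customers p LEFT JOIN purchases c ON c.customer_id = p.id GROUP BY p.name

Result:
name  | COUNT(c.id)
------+------------
Alice | 1          
Bob   | 1          
Carol | 2          
Eve   | 0          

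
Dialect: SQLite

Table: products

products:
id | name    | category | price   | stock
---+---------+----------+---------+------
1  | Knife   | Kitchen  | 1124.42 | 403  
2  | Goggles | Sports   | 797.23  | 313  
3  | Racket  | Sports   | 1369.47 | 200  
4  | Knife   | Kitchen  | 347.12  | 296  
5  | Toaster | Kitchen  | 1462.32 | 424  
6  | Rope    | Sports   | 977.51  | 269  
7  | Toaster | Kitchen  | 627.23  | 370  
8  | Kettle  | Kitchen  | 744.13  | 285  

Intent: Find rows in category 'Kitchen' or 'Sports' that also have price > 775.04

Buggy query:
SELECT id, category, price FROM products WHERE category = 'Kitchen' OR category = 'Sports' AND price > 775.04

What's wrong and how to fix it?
Bug: AND binds tighter than OR, so this parses as category = 'Kitchen' OR (category = 'Sports' AND price > 775.04)

Fix: Group the OR with parentheses (or use IN), then AND the threshold

Corrected query:
SELECT id, category, price FROM products WHERE (category = 'Kitchen' OR category = 'Sports') AND price > 775.04

Result:
id | category | price  
---+----------+--------
1  | Kitchen  | 1124.42
2  | Sports   | 797.23 
3  | Sports   | 1369.47
5  | Kitchen  | 1462.32
6  | Sports   | 977.51 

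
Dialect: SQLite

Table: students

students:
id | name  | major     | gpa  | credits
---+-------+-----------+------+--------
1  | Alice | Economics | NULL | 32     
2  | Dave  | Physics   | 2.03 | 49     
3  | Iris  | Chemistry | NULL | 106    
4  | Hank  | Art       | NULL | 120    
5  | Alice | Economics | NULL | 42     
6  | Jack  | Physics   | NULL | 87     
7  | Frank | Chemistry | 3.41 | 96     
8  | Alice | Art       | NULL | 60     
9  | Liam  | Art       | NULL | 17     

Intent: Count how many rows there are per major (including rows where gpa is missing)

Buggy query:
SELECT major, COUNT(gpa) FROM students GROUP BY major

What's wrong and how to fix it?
Bug: COUNT(gpa) skips NULLs, so groups with missing gpa are undercounted

Fix: Use COUNT(*) to count all rows regardless of NULL

Corrected query:
SELECT major, COUNT(*) FROM students GROUP BY major

Result:
major     | COUNT(*)
----------+---------
Art       | 3       
Chemistry | 2       
Economics | 2       
Physics   | 2       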